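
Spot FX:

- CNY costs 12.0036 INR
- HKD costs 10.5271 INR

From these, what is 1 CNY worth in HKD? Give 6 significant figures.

1 CNY × 12.0036 = 12.0036 INR
12.0036 INR ÷ 10.5271 = 1.14026 HKD

CNY/HKD = 1.14026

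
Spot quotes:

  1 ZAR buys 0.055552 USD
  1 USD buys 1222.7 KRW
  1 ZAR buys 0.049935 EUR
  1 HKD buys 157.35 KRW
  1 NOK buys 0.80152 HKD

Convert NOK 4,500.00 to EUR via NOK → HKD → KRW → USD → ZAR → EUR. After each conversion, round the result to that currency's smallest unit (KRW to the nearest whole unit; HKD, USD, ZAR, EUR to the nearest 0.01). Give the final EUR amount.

EUR 417.24

NOK 4,500.00 × 0.80152 = HKD 3,606.84
HKD 3,606.84 × 157.35 = KRW 567,536
KRW 567,536 ÷ 1222.7 = USD 464.17
USD 464.17 ÷ 0.055552 = ZAR 8,355.59
ZAR 8,355.59 × 0.049935 = EUR 417.24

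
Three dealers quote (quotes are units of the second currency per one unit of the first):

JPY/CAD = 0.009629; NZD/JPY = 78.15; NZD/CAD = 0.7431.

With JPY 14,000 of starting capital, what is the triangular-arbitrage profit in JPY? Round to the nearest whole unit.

Profitable loop is JPY → CAD → NZD → JPY:
JPY 14,000 × 0.009629 = CAD 134.81
CAD 134.81 ÷ 0.7431 = NZD 181.41
NZD 181.41 × 78.15 = JPY 14,177
Profit = JPY 14,177 − JPY 14,000

Profit: JPY 177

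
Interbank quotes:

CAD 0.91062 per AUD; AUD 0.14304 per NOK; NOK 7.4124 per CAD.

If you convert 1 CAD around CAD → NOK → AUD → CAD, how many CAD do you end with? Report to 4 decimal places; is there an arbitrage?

0.9655 (arbitrage exists)

Around CAD → NOK → AUD → CAD: 1 × 7.4124 × 0.14304 × 0.91062 = 0.965503
Product < 1; profitable direction is CAD → AUD → NOK → CAD.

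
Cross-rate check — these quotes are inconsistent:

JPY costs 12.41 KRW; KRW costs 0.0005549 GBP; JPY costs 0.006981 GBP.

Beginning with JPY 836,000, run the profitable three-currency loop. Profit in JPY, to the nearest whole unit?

Profit: JPY 11,496

Profitable loop is JPY → GBP → KRW → JPY:
JPY 836,000 × 0.006981 = GBP 5,836.12
GBP 5,836.12 ÷ 0.0005549 = KRW 10,517,419
KRW 10,517,419 ÷ 12.41 = JPY 847,496
Profit = JPY 847,496 − JPY 836,000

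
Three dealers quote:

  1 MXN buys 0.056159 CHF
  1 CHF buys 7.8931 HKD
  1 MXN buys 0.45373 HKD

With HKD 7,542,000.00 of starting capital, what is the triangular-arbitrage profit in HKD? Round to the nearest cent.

Profitable loop is HKD → CHF → MXN → HKD:
HKD 7,542,000.00 ÷ 7.8931 = CHF 955,518.11
CHF 955,518.11 ÷ 0.056159 = MXN 17,014,514.34
MXN 17,014,514.34 × 0.45373 = HKD 7,719,995.59
Profit = HKD 7,719,995.59 − HKD 7,542,000.00

Profit: HKD 177,995.59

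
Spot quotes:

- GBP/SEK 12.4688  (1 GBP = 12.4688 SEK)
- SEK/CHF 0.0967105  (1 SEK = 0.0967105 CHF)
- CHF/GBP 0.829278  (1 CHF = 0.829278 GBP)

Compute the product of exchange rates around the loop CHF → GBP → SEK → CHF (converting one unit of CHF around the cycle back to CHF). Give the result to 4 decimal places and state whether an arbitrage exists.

Around CHF → GBP → SEK → CHF: 1 × 0.829278 × 12.4688 × 0.0967105 = 0.999996
Product ≈ 1 (deviation 0.000%, within rounding noise).

1.0000 (no arbitrage)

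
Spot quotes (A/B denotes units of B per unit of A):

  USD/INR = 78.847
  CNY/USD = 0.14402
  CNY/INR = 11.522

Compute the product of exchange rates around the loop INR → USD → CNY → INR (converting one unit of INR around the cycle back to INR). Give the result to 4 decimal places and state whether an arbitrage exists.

Around INR → USD → CNY → INR: 1 ÷ 78.847 ÷ 0.14402 × 11.522 = 1.014658
Product > 1; profitable direction is INR → USD → CNY → INR.

1.0147 (arbitrage exists)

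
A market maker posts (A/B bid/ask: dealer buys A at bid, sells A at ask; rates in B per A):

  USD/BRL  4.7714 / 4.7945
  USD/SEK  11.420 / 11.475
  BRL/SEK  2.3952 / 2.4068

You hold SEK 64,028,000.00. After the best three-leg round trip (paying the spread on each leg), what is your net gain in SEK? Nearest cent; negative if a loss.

Net result: SEK -259,698.24 (no profitable arbitrage after spreads)

Best loop SEK → USD → BRL → SEK:
SEK 64,028,000.00 ÷ 11.475 (buy USD at ask) = USD 5,579,782.14
USD 5,579,782.14 × 4.7714 (sell USD at bid) = BRL 26,623,372.48
BRL 26,623,372.48 × 2.3952 (sell BRL at bid) = SEK 63,768,301.76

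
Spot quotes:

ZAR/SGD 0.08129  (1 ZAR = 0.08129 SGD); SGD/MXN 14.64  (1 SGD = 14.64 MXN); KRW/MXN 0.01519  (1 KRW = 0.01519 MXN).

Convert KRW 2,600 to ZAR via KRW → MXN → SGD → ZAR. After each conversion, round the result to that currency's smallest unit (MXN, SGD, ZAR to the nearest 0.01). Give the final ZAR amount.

ZAR 33.21

KRW 2,600 × 0.01519 = MXN 39.49
MXN 39.49 ÷ 14.64 = SGD 2.70
SGD 2.70 ÷ 0.08129 = ZAR 33.21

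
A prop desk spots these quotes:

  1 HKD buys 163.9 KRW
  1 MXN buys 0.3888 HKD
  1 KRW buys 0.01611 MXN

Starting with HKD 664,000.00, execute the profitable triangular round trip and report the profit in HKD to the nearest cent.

Profitable loop is HKD → KRW → MXN → HKD:
HKD 664,000.00 × 163.9 = KRW 108,829,600
KRW 108,829,600 × 0.01611 = MXN 1,753,244.86
MXN 1,753,244.86 × 0.3888 = HKD 681,661.60
Profit = HKD 681,661.60 − HKD 664,000.00

Profit: HKD 17,661.60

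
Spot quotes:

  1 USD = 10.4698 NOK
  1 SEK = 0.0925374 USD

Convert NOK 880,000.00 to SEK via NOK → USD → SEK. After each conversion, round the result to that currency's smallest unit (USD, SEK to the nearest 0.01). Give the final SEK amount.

SEK 908,295.13

NOK 880,000.00 ÷ 10.4698 = USD 84,051.27
USD 84,051.27 ÷ 0.0925374 = SEK 908,295.13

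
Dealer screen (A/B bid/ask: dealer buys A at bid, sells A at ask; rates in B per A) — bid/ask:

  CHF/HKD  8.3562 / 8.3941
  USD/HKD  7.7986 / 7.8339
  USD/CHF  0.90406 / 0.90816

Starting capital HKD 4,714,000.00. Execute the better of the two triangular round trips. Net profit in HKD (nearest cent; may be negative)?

Best loop HKD → CHF → USD → HKD:
HKD 4,714,000.00 ÷ 8.3941 (buy CHF at ask) = CHF 561,584.92
CHF 561,584.92 ÷ 0.90816 (buy USD at ask) = USD 618,376.63
USD 618,376.63 × 7.7986 (sell USD at bid) = HKD 4,822,472.01

Net profit: HKD 108,472.01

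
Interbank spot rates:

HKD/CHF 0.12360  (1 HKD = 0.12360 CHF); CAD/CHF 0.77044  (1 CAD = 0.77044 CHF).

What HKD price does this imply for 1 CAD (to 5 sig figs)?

CAD/HKD = 6.2333

1 CAD × 0.77044 = 0.77044 CHF
0.77044 CHF ÷ 0.12360 = 6.23333 HKD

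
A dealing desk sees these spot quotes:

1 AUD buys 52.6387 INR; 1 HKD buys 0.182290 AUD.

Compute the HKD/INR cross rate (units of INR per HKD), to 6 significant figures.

1 HKD × 0.182290 = 0.18229 AUD
0.18229 AUD × 52.6387 = 9.59551 INR

HKD/INR = 9.59551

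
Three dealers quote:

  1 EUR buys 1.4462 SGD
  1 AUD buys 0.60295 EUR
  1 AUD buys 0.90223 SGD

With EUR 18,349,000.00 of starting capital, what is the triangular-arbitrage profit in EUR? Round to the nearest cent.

Profit: EUR 636,411.19

Profitable loop is EUR → AUD → SGD → EUR:
EUR 18,349,000.00 ÷ 0.60295 = AUD 30,432,042.46
AUD 30,432,042.46 × 0.90223 = SGD 27,456,701.67
SGD 27,456,701.67 ÷ 1.4462 = EUR 18,985,411.19
Profit = EUR 18,985,411.19 − EUR 18,349,000.00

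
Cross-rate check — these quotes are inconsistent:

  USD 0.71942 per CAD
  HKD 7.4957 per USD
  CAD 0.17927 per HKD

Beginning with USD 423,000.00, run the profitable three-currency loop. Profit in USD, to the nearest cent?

Profitable loop is USD → CAD → HKD → USD:
USD 423,000.00 ÷ 0.71942 = CAD 587,973.65
CAD 587,973.65 ÷ 0.17927 = HKD 3,279,821.75
HKD 3,279,821.75 ÷ 7.4957 = USD 437,560.43
Profit = USD 437,560.43 − USD 423,000.00

Profit: USD 14,560.43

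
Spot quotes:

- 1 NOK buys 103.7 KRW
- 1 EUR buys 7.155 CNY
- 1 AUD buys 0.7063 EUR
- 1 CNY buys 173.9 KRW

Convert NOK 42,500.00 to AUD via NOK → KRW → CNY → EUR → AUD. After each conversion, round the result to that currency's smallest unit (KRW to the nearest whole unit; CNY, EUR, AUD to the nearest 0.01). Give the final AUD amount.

NOK 42,500.00 × 103.7 = KRW 4,407,250
KRW 4,407,250 ÷ 173.9 = CNY 25,343.59
CNY 25,343.59 ÷ 7.155 = EUR 3,542.08
EUR 3,542.08 ÷ 0.7063 = AUD 5,014.98

AUD 5,014.98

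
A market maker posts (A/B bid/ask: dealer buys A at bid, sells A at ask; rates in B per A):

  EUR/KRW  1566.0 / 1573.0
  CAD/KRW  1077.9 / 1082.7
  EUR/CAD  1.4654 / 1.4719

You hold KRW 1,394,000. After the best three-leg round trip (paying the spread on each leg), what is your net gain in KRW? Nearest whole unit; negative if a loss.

Net profit: KRW 5,809

Best loop KRW → EUR → CAD → KRW:
KRW 1,394,000 ÷ 1573.0 (buy EUR at ask) = EUR 886.20
EUR 886.20 × 1.4654 (sell EUR at bid) = CAD 1,298.64
CAD 1,298.64 × 1077.9 (sell CAD at bid) = KRW 1,399,809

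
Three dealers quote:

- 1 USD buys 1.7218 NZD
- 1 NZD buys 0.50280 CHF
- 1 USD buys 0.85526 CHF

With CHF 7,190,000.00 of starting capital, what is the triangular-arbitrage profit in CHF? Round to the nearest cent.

Profitable loop is CHF → USD → NZD → CHF:
CHF 7,190,000.00 ÷ 0.85526 = USD 8,406,800.27
USD 8,406,800.27 × 1.7218 = NZD 14,474,828.71
NZD 14,474,828.71 × 0.50280 = CHF 7,277,943.87
Profit = CHF 7,277,943.87 − CHF 7,190,000.00

Profit: CHF 87,943.87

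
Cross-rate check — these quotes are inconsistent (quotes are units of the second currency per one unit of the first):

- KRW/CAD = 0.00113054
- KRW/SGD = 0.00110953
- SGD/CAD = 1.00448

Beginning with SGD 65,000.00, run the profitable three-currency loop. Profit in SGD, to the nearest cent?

Profit: SGD 935.45

Profitable loop is SGD → KRW → CAD → SGD:
SGD 65,000.00 ÷ 0.00110953 = KRW 58,583,364
KRW 58,583,364 × 0.00113054 = CAD 66,230.84
CAD 66,230.84 ÷ 1.00448 = SGD 65,935.45
Profit = SGD 65,935.45 − SGD 65,000.00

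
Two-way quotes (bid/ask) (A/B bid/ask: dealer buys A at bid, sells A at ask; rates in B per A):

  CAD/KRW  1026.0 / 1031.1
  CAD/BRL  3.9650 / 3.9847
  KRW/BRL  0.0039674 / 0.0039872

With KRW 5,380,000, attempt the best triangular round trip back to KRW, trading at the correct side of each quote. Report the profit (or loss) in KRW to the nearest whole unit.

Best loop KRW → BRL → CAD → KRW:
KRW 5,380,000 × 0.0039674 (sell KRW at bid) = BRL 21,344.61
BRL 21,344.61 ÷ 3.9847 (buy CAD at ask) = CAD 5,356.64
CAD 5,356.64 × 1026.0 (sell CAD at bid) = KRW 5,495,915

Net profit: KRW 115,915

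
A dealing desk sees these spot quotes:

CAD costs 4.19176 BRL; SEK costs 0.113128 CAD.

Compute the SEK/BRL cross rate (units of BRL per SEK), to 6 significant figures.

1 SEK × 0.113128 = 0.113128 CAD
0.113128 CAD × 4.19176 = 0.474205 BRL

SEK/BRL = 0.474205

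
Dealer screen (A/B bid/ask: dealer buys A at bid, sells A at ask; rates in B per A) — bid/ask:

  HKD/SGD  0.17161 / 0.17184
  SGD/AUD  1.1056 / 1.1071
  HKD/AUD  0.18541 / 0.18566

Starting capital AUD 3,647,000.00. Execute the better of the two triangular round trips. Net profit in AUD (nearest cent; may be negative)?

Best loop AUD → HKD → SGD → AUD:
AUD 3,647,000.00 ÷ 0.18566 (buy HKD at ask) = HKD 19,643,434.23
HKD 19,643,434.23 × 0.17161 (sell HKD at bid) = SGD 3,371,009.75
SGD 3,371,009.75 × 1.1056 (sell SGD at bid) = AUD 3,726,988.38

Net profit: AUD 79,988.38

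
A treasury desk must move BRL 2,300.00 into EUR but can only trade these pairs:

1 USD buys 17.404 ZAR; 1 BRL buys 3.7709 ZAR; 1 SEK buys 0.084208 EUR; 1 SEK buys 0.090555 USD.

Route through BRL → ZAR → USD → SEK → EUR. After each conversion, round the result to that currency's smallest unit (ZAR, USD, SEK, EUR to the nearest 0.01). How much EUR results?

BRL 2,300.00 × 3.7709 = ZAR 8,673.07
ZAR 8,673.07 ÷ 17.404 = USD 498.34
USD 498.34 ÷ 0.090555 = SEK 5,503.17
SEK 5,503.17 × 0.084208 = EUR 463.41

EUR 463.41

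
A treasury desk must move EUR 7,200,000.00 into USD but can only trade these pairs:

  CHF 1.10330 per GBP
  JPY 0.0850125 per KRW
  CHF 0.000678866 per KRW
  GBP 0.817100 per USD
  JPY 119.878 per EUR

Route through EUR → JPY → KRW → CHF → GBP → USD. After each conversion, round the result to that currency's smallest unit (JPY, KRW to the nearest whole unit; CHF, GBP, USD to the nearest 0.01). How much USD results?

EUR 7,200,000.00 × 119.878 = JPY 863,121,600
JPY 863,121,600 ÷ 0.0850125 = KRW 10,152,878,694
KRW 10,152,878,694 × 0.000678866 = CHF 6,892,444.15
CHF 6,892,444.15 ÷ 1.10330 = GBP 6,247,116.97
GBP 6,247,116.97 ÷ 0.817100 = USD 7,645,474.20

USD 7,645,474.20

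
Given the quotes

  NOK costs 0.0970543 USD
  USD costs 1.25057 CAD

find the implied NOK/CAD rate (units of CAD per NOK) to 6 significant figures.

NOK/CAD = 0.121373

1 NOK × 0.0970543 = 0.0970543 USD
0.0970543 USD × 1.25057 = 0.121373 CAD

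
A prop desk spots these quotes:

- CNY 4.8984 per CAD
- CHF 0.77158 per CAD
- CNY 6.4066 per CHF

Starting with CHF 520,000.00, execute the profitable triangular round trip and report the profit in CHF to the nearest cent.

Profitable loop is CHF → CNY → CAD → CHF:
CHF 520,000.00 × 6.4066 = CNY 3,331,432.00
CNY 3,331,432.00 ÷ 4.8984 = CAD 680,106.16
CAD 680,106.16 × 0.77158 = CHF 524,756.31
Profit = CHF 524,756.31 − CHF 520,000.00

Profit: CHF 4,756.31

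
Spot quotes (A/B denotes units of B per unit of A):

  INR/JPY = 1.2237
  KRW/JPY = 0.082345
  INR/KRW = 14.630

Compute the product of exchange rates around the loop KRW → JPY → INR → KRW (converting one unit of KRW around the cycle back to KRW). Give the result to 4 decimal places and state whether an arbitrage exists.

0.9845 (arbitrage exists)

Around KRW → JPY → INR → KRW: 1 × 0.082345 ÷ 1.2237 × 14.630 = 0.984479
Product < 1; profitable direction is KRW → INR → JPY → KRW.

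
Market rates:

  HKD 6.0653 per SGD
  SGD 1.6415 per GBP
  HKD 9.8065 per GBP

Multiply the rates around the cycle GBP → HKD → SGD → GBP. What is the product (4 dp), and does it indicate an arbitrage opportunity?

0.9850 (arbitrage exists)

Around GBP → HKD → SGD → GBP: 1 × 9.8065 ÷ 6.0653 ÷ 1.6415 = 0.984965
Product < 1; profitable direction is GBP → SGD → HKD → GBP.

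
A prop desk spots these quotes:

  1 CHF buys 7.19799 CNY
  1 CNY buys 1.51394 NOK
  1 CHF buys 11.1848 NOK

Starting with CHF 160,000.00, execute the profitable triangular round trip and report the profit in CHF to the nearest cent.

Profitable loop is CHF → NOK → CNY → CHF:
CHF 160,000.00 × 11.1848 = NOK 1,789,568.00
NOK 1,789,568.00 ÷ 1.51394 = CNY 1,182,060.06
CNY 1,182,060.06 ÷ 7.19799 = CHF 164,220.85
Profit = CHF 164,220.85 − CHF 160,000.00

Profit: CHF 4,220.85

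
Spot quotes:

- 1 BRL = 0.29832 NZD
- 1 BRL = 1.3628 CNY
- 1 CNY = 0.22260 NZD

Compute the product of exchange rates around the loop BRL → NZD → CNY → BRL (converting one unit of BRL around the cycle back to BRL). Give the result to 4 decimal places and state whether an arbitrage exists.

Around BRL → NZD → CNY → BRL: 1 × 0.29832 ÷ 0.22260 ÷ 1.3628 = 0.983388
Product < 1; profitable direction is BRL → CNY → NZD → BRL.

0.9834 (arbitrage exists)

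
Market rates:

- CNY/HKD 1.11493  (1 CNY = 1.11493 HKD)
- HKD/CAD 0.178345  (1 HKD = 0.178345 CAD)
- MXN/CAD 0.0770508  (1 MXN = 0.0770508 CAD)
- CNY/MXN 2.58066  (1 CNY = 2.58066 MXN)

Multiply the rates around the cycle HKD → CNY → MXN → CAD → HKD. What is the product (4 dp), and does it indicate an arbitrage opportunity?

1.0000 (no arbitrage)

Around HKD → CNY → MXN → CAD → HKD: 1 ÷ 1.11493 × 2.58066 × 0.0770508 ÷ 0.178345 = 0.999999
Product ≈ 1 (deviation 0.000%, within rounding noise).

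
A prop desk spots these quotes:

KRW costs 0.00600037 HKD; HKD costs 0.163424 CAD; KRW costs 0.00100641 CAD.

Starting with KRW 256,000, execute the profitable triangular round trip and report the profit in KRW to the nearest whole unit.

Profitable loop is KRW → CAD → HKD → KRW:
KRW 256,000 × 0.00100641 = CAD 257.64
CAD 257.64 ÷ 0.163424 = HKD 1,576.52
HKD 1,576.52 ÷ 0.00600037 = KRW 262,737
Profit = KRW 262,737 − KRW 256,000

Profit: KRW 6,737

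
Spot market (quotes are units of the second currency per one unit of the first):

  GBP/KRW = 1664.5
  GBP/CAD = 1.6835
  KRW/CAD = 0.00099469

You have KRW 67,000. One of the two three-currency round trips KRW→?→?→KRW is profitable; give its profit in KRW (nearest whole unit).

Profit: KRW 1,127

Profitable loop is KRW → GBP → CAD → KRW:
KRW 67,000 ÷ 1664.5 = GBP 40.25
GBP 40.25 × 1.6835 = CAD 67.76
CAD 67.76 ÷ 0.00099469 = KRW 68,127
Profit = KRW 68,127 − KRW 67,000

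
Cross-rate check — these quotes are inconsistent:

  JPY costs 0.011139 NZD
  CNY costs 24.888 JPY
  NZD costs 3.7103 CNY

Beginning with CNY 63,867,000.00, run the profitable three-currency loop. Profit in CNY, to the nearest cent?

Profit: CNY 1,826,400.83

Profitable loop is CNY → JPY → NZD → CNY:
CNY 63,867,000.00 × 24.888 = JPY 1,589,521,896
JPY 1,589,521,896 × 0.011139 = NZD 17,705,684.40
NZD 17,705,684.40 × 3.7103 = CNY 65,693,400.83
Profit = CNY 65,693,400.83 − CNY 63,867,000.00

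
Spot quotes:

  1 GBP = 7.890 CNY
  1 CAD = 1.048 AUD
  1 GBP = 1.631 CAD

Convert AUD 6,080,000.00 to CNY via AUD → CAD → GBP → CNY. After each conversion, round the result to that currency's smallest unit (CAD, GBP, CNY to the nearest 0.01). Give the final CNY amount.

CNY 28,065,018.93

AUD 6,080,000.00 ÷ 1.048 = CAD 5,801,526.72
CAD 5,801,526.72 ÷ 1.631 = GBP 3,557,036.62
GBP 3,557,036.62 × 7.890 = CNY 28,065,018.93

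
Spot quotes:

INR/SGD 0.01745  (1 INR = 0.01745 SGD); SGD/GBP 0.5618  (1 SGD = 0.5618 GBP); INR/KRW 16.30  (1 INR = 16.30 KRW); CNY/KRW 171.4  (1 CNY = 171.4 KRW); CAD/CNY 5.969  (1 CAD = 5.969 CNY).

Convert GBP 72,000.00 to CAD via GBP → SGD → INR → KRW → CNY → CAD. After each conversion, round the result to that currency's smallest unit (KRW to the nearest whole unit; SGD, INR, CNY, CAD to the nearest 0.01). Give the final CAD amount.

CAD 117,012.04

GBP 72,000.00 ÷ 0.5618 = SGD 128,159.49
SGD 128,159.49 ÷ 0.01745 = INR 7,344,383.38
INR 7,344,383.38 × 16.30 = KRW 119,713,449
KRW 119,713,449 ÷ 171.4 = CNY 698,444.86
CNY 698,444.86 ÷ 5.969 = CAD 117,012.04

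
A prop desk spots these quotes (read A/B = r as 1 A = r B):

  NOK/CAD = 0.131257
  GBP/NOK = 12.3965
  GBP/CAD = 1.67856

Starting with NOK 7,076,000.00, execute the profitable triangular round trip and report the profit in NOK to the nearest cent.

Profitable loop is NOK → GBP → CAD → NOK:
NOK 7,076,000.00 ÷ 12.3965 = GBP 570,806.28
GBP 570,806.28 × 1.67856 = CAD 958,132.58
CAD 958,132.58 ÷ 0.131257 = NOK 7,299,668.46
Profit = NOK 7,299,668.46 − NOK 7,076,000.00

Profit: NOK 223,668.46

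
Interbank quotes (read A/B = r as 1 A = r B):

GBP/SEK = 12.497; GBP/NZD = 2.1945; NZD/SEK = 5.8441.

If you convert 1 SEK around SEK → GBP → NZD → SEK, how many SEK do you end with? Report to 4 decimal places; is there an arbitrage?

Around SEK → GBP → NZD → SEK: 1 ÷ 12.497 × 2.1945 × 5.8441 = 1.026236
Product > 1; profitable direction is SEK → GBP → NZD → SEK.

1.0262 (arbitrage exists)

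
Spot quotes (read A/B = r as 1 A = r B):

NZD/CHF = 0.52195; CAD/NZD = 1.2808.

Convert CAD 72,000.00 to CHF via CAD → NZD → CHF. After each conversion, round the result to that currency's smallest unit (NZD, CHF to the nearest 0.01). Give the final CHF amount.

CHF 48,132.98

CAD 72,000.00 × 1.2808 = NZD 92,217.60
NZD 92,217.60 × 0.52195 = CHF 48,132.98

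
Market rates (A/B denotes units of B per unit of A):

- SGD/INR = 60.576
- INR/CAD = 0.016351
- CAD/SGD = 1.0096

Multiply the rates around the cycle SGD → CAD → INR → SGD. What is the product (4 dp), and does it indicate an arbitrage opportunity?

Around SGD → CAD → INR → SGD: 1 ÷ 1.0096 ÷ 0.016351 ÷ 60.576 = 1.000013
Product ≈ 1 (deviation 0.001%, within rounding noise).

1.0000 (no arbitrage)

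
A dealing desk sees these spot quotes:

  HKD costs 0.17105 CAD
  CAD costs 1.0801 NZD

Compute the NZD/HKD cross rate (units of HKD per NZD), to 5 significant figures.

1 NZD ÷ 1.0801 = 0.92584 CAD
0.92584 CAD ÷ 0.17105 = 5.41269 HKD

NZD/HKD = 5.4127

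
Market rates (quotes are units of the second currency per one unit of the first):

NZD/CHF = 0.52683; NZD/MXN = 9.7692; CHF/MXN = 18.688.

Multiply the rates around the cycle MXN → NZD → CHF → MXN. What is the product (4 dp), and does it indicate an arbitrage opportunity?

Around MXN → NZD → CHF → MXN: 1 ÷ 9.7692 × 0.52683 × 18.688 = 1.007800
Product > 1; profitable direction is MXN → NZD → CHF → MXN.

1.0078 (arbitrage exists)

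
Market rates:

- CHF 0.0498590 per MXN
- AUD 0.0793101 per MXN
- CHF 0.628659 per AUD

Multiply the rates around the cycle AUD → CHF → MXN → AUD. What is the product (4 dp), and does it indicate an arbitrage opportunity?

Around AUD → CHF → MXN → AUD: 1 × 0.628659 ÷ 0.0498590 × 0.0793101 = 1.000000
Product ≈ 1 (deviation 0.000%, within rounding noise).

1.0000 (no arbitrage)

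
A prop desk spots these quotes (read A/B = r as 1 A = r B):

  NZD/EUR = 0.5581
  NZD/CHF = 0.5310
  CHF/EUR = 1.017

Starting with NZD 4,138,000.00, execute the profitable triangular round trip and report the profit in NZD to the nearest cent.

Profitable loop is NZD → EUR → CHF → NZD:
NZD 4,138,000.00 × 0.5581 = EUR 2,309,417.80
EUR 2,309,417.80 ÷ 1.017 = CHF 2,270,813.96
CHF 2,270,813.96 ÷ 0.5310 = NZD 4,276,485.81
Profit = NZD 4,276,485.81 − NZD 4,138,000.00

Profit: NZD 138,485.81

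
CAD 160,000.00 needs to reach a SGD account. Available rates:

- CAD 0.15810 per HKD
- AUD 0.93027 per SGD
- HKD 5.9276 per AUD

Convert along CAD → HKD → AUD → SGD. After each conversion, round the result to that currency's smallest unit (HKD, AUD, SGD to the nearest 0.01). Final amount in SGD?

CAD 160,000.00 ÷ 0.15810 = HKD 1,012,017.71
HKD 1,012,017.71 ÷ 5.9276 = AUD 170,729.76
AUD 170,729.76 ÷ 0.93027 = SGD 183,527.11

SGD 183,527.11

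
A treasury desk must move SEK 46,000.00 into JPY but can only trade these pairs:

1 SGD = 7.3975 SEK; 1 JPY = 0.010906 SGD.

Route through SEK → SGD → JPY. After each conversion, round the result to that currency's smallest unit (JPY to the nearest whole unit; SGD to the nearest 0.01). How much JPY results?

SEK 46,000.00 ÷ 7.3975 = SGD 6,218.32
SGD 6,218.32 ÷ 0.010906 = JPY 570,174

JPY 570,174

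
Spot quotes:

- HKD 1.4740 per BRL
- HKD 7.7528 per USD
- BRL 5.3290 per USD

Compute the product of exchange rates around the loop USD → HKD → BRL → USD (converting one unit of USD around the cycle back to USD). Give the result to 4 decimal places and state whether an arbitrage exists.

Around USD → HKD → BRL → USD: 1 × 7.7528 ÷ 1.4740 ÷ 5.3290 = 0.986996
Product < 1; profitable direction is USD → BRL → HKD → USD.

0.9870 (arbitrage exists)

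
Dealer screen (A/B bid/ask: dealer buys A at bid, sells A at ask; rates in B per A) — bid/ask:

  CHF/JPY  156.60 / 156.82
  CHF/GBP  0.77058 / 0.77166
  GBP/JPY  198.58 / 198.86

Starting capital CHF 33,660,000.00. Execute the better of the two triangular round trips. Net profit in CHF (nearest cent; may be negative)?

Best loop CHF → JPY → GBP → CHF:
CHF 33,660,000.00 × 156.60 (sell CHF at bid) = JPY 5,271,156,000
JPY 5,271,156,000 ÷ 198.86 (buy GBP at ask) = GBP 26,506,869.15
GBP 26,506,869.15 ÷ 0.77166 (buy CHF at ask) = CHF 34,350,451.18

Net profit: CHF 690,451.18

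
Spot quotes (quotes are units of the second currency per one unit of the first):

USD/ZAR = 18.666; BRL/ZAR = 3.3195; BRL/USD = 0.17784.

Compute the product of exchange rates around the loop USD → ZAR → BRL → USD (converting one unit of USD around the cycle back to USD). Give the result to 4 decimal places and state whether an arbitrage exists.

1.0000 (no arbitrage)

Around USD → ZAR → BRL → USD: 1 × 18.666 ÷ 3.3195 × 0.17784 = 1.000019
Product ≈ 1 (deviation 0.002%, within rounding noise).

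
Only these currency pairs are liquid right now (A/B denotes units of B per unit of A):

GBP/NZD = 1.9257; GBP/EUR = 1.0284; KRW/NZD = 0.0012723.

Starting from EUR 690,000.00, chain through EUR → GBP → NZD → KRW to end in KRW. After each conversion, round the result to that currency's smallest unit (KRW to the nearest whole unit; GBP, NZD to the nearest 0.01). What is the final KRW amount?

KRW 1,015,514,493

EUR 690,000.00 ÷ 1.0284 = GBP 670,945.16
GBP 670,945.16 × 1.9257 = NZD 1,292,039.09
NZD 1,292,039.09 ÷ 0.0012723 = KRW 1,015,514,493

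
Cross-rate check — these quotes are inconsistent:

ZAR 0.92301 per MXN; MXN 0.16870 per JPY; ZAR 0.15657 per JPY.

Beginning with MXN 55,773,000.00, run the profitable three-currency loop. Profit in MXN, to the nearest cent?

Profitable loop is MXN → JPY → ZAR → MXN:
MXN 55,773,000.00 ÷ 0.16870 = JPY 330,604,624
JPY 330,604,624 × 0.15657 = ZAR 51,762,765.92
ZAR 51,762,765.92 ÷ 0.92301 = MXN 56,080,395.57
Profit = MXN 56,080,395.57 − MXN 55,773,000.00

Profit: MXN 307,395.57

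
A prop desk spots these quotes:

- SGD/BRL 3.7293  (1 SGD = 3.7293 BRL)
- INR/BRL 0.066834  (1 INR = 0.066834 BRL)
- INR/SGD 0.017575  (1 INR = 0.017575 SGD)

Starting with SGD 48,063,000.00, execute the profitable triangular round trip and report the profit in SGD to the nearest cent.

Profit: SGD 947,109.70

Profitable loop is SGD → INR → BRL → SGD:
SGD 48,063,000.00 ÷ 0.017575 = INR 2,734,736,842.11
INR 2,734,736,842.11 × 0.066834 = BRL 182,773,402.11
BRL 182,773,402.11 ÷ 3.7293 = SGD 49,010,109.70
Profit = SGD 49,010,109.70 − SGD 48,063,000.00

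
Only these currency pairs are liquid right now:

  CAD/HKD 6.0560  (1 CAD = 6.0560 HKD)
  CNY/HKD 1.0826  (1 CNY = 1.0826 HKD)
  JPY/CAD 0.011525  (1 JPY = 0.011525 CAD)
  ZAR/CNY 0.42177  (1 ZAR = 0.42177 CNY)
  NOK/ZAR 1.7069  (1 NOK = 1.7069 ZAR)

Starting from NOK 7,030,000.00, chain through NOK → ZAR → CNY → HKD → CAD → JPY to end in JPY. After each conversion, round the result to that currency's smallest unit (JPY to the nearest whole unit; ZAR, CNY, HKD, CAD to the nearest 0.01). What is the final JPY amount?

JPY 78,501,926

NOK 7,030,000.00 × 1.7069 = ZAR 11,999,507.00
ZAR 11,999,507.00 × 0.42177 = CNY 5,061,032.07
CNY 5,061,032.07 × 1.0826 = HKD 5,479,073.32
HKD 5,479,073.32 ÷ 6.0560 = CAD 904,734.70
CAD 904,734.70 ÷ 0.011525 = JPY 78,501,926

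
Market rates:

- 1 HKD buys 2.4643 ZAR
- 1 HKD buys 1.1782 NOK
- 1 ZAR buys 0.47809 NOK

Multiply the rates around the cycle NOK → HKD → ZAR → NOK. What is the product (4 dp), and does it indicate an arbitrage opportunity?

1.0000 (no arbitrage)

Around NOK → HKD → ZAR → NOK: 1 ÷ 1.1782 × 2.4643 × 0.47809 = 0.999964
Product ≈ 1 (deviation 0.004%, within rounding noise).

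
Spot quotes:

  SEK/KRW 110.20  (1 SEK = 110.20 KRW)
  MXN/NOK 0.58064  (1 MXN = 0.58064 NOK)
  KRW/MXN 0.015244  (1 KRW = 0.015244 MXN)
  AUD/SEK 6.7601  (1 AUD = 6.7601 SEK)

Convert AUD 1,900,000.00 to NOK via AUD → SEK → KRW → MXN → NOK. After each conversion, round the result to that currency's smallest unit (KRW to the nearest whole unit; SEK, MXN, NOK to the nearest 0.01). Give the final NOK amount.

NOK 12,528,359.50

AUD 1,900,000.00 × 6.7601 = SEK 12,844,190.00
SEK 12,844,190.00 × 110.20 = KRW 1,415,429,738
KRW 1,415,429,738 × 0.015244 = MXN 21,576,810.93
MXN 21,576,810.93 × 0.58064 = NOK 12,528,359.50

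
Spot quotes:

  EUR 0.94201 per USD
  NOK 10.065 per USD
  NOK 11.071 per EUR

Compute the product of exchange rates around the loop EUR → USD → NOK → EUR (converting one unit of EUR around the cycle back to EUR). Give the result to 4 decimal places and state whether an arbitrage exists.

0.9651 (arbitrage exists)

Around EUR → USD → NOK → EUR: 1 ÷ 0.94201 × 10.065 ÷ 11.071 = 0.965098
Product < 1; profitable direction is EUR → NOK → USD → EUR.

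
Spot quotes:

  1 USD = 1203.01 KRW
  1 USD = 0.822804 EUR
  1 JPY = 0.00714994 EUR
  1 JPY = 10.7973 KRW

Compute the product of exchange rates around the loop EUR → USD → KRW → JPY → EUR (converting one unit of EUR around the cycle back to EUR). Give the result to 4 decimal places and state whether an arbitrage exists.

Around EUR → USD → KRW → JPY → EUR: 1 ÷ 0.822804 × 1203.01 ÷ 10.7973 × 0.00714994 = 0.968189
Product < 1; profitable direction is EUR → JPY → KRW → USD → EUR.

0.9682 (arbitrage exists)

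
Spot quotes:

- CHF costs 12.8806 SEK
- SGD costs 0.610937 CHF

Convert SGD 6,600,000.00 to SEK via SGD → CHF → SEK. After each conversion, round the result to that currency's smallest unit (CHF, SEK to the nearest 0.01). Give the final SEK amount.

SEK 51,936,951.81

SGD 6,600,000.00 × 0.610937 = CHF 4,032,184.20
CHF 4,032,184.20 × 12.8806 = SEK 51,936,951.81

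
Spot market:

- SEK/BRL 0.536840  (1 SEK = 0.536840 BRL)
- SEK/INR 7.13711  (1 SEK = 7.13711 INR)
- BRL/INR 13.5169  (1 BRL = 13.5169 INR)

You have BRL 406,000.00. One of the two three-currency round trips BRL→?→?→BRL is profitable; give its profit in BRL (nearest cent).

Profitable loop is BRL → INR → SEK → BRL:
BRL 406,000.00 × 13.5169 = INR 5,487,861.40
INR 5,487,861.40 ÷ 7.13711 = SEK 768,919.27
SEK 768,919.27 × 0.536840 = BRL 412,786.62
Profit = BRL 412,786.62 − BRL 406,000.00

Profit: BRL 6,786.62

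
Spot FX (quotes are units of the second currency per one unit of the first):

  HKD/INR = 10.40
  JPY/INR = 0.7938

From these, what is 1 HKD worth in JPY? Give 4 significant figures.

HKD/JPY = 13.10

1 HKD × 10.40 = 10.4 INR
10.4 INR ÷ 0.7938 = 13.1015 JPY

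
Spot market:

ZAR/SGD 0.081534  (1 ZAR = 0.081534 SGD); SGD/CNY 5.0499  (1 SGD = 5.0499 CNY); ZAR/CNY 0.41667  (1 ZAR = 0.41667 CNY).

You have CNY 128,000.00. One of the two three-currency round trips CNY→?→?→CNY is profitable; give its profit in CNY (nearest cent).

Profitable loop is CNY → SGD → ZAR → CNY:
CNY 128,000.00 ÷ 5.0499 = SGD 25,347.04
SGD 25,347.04 ÷ 0.081534 = ZAR 310,876.89
ZAR 310,876.89 × 0.41667 = CNY 129,533.07
Profit = CNY 129,533.07 − CNY 128,000.00

Profit: CNY 1,533.07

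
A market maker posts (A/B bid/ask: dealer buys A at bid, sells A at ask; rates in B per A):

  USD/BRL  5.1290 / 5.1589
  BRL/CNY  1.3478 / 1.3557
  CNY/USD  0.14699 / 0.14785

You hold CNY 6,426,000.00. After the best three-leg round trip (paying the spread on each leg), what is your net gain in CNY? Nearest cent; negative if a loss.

Best loop CNY → USD → BRL → CNY:
CNY 6,426,000.00 × 0.14699 (sell CNY at bid) = USD 944,557.74
USD 944,557.74 × 5.1290 (sell USD at bid) = BRL 4,844,636.65
BRL 4,844,636.65 × 1.3478 (sell BRL at bid) = CNY 6,529,601.27

Net profit: CNY 103,601.27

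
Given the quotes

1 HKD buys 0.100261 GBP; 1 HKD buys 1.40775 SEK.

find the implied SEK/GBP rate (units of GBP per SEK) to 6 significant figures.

1 SEK ÷ 1.40775 = 0.710353 HKD
0.710353 HKD × 0.100261 = 0.0712207 GBP

SEK/GBP = 0.0712207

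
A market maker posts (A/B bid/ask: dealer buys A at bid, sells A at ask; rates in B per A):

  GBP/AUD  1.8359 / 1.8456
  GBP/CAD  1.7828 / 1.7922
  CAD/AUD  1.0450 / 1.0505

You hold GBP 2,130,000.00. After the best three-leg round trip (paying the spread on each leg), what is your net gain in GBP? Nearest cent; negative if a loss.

Best loop GBP → CAD → AUD → GBP:
GBP 2,130,000.00 × 1.7828 (sell GBP at bid) = CAD 3,797,364.00
CAD 3,797,364.00 × 1.0450 (sell CAD at bid) = AUD 3,968,245.38
AUD 3,968,245.38 ÷ 1.8456 (buy GBP at ask) = GBP 2,150,111.28

Net profit: GBP 20,111.28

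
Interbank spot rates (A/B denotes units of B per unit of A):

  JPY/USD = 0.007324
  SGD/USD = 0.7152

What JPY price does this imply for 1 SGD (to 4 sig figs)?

1 SGD × 0.7152 = 0.7152 USD
0.7152 USD ÷ 0.007324 = 97.6516 JPY

SGD/JPY = 97.65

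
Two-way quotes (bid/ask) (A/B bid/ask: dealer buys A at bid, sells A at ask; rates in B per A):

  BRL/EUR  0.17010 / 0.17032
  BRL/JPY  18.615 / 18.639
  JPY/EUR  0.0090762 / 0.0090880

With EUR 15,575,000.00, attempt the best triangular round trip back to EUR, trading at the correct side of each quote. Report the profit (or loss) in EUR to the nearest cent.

Net profit: EUR 65,169.03

Best loop EUR → JPY → BRL → EUR:
EUR 15,575,000.00 ÷ 0.0090880 (buy JPY at ask) = JPY 1,713,798,415
JPY 1,713,798,415 ÷ 18.639 (buy BRL at ask) = BRL 91,946,907.85
BRL 91,946,907.85 × 0.17010 (sell BRL at bid) = EUR 15,640,169.03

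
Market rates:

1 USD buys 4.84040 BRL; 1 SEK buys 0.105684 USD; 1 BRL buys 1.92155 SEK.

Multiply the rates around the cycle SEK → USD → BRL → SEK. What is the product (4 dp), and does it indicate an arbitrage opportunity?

Around SEK → USD → BRL → SEK: 1 × 0.105684 × 4.84040 × 1.92155 = 0.982974
Product < 1; profitable direction is SEK → BRL → USD → SEK.

0.9830 (arbitrage exists)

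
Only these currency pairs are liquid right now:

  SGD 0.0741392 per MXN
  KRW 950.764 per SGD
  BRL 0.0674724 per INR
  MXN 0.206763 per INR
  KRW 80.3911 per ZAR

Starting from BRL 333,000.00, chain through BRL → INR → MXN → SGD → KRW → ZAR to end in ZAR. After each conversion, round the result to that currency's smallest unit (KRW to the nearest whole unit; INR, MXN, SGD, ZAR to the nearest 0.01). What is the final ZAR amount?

ZAR 894,753.78

BRL 333,000.00 ÷ 0.0674724 = INR 4,935,351.34
INR 4,935,351.34 × 0.206763 = MXN 1,020,448.05
MXN 1,020,448.05 × 0.0741392 = SGD 75,655.20
SGD 75,655.20 × 950.764 = KRW 71,930,241
KRW 71,930,241 ÷ 80.3911 = ZAR 894,753.78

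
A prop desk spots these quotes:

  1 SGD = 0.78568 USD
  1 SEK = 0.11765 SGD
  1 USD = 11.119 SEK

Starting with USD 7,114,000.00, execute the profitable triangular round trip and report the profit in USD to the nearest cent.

Profitable loop is USD → SEK → SGD → USD:
USD 7,114,000.00 × 11.119 = SEK 79,100,566.00
SEK 79,100,566.00 × 0.11765 = SGD 9,306,181.59
SGD 9,306,181.59 × 0.78568 = USD 7,311,680.75
Profit = USD 7,311,680.75 − USD 7,114,000.00

Profit: USD 197,680.75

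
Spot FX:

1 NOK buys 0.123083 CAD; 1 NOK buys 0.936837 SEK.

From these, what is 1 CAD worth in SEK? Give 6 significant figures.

CAD/SEK = 7.61142

1 CAD ÷ 0.123083 = 8.1246 NOK
8.1246 NOK × 0.936837 = 7.61142 SEK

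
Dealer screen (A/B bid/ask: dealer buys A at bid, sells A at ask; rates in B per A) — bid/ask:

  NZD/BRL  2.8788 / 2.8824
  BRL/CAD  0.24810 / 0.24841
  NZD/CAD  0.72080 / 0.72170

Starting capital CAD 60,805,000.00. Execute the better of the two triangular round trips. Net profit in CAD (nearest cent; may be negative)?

Net profit: CAD 406,179.31

Best loop CAD → BRL → NZD → CAD:
CAD 60,805,000.00 ÷ 0.24841 (buy BRL at ask) = BRL 244,776,780.32
BRL 244,776,780.32 ÷ 2.8824 (buy NZD at ask) = NZD 84,921,169.97
NZD 84,921,169.97 × 0.72080 (sell NZD at bid) = CAD 61,211,179.31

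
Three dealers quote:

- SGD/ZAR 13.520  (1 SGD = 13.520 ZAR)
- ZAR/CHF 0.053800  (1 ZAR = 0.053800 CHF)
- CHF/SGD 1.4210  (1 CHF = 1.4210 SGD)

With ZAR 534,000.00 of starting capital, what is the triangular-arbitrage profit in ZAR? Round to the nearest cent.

Profit: ZAR 17,943.09

Profitable loop is ZAR → CHF → SGD → ZAR:
ZAR 534,000.00 × 0.053800 = CHF 28,729.20
CHF 28,729.20 × 1.4210 = SGD 40,824.19
SGD 40,824.19 × 13.520 = ZAR 551,943.09
Profit = ZAR 551,943.09 − ZAR 534,000.00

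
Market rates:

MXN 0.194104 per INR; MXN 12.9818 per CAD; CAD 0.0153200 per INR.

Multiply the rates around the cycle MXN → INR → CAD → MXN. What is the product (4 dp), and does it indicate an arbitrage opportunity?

1.0246 (arbitrage exists)

Around MXN → INR → CAD → MXN: 1 ÷ 0.194104 × 0.0153200 × 12.9818 = 1.024611
Product > 1; profitable direction is MXN → INR → CAD → MXN.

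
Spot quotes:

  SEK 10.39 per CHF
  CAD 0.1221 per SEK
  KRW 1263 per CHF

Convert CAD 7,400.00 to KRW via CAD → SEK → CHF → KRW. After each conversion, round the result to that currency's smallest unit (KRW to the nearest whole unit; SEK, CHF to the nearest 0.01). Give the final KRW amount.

KRW 7,367,218

CAD 7,400.00 ÷ 0.1221 = SEK 60,606.06
SEK 60,606.06 ÷ 10.39 = CHF 5,833.11
CHF 5,833.11 × 1263 = KRW 7,367,218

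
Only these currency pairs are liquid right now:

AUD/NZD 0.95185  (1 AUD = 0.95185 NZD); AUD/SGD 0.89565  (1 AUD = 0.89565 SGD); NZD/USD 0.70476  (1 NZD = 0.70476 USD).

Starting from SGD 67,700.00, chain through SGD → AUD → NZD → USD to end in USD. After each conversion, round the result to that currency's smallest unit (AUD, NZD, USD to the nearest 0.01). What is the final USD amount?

USD 50,706.09

SGD 67,700.00 ÷ 0.89565 = AUD 75,587.56
AUD 75,587.56 × 0.95185 = NZD 71,948.02
NZD 71,948.02 × 0.70476 = USD 50,706.09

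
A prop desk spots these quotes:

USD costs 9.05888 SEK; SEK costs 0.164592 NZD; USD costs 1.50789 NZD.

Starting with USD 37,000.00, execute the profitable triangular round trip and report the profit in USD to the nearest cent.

Profit: USD 418.65

Profitable loop is USD → NZD → SEK → USD:
USD 37,000.00 × 1.50789 = NZD 55,791.93
NZD 55,791.93 ÷ 0.164592 = SEK 338,971.09
SEK 338,971.09 ÷ 9.05888 = USD 37,418.65
Profit = USD 37,418.65 − USD 37,000.00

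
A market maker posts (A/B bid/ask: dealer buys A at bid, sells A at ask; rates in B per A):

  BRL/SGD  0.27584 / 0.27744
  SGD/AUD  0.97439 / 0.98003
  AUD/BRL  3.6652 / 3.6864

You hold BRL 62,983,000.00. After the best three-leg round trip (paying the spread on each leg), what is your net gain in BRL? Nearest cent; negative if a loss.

Best loop BRL → AUD → SGD → BRL:
BRL 62,983,000.00 ÷ 3.6864 (buy AUD at ask) = AUD 17,085,232.20
AUD 17,085,232.20 ÷ 0.98003 (buy SGD at ask) = SGD 17,433,376.74
SGD 17,433,376.74 ÷ 0.27744 (buy BRL at ask) = BRL 62,836,565.52

Net result: BRL -146,434.48 (no profitable arbitrage after spreads)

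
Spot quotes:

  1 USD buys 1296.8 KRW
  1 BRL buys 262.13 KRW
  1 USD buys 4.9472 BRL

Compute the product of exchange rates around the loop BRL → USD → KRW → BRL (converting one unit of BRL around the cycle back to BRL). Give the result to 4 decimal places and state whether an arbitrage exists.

Around BRL → USD → KRW → BRL: 1 ÷ 4.9472 × 1296.8 ÷ 262.13 = 0.999993
Product ≈ 1 (deviation 0.001%, within rounding noise).

1.0000 (no arbitrage)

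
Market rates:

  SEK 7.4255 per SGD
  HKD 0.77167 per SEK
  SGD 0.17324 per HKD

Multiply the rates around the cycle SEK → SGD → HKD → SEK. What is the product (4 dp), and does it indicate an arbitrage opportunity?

1.0074 (arbitrage exists)

Around SEK → SGD → HKD → SEK: 1 ÷ 7.4255 ÷ 0.17324 ÷ 0.77167 = 1.007383
Product > 1; profitable direction is SEK → SGD → HKD → SEK.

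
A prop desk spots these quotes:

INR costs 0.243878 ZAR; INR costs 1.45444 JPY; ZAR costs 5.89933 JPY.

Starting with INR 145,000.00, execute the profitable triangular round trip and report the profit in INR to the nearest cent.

Profitable loop is INR → JPY → ZAR → INR:
INR 145,000.00 × 1.45444 = JPY 210,894
JPY 210,894 ÷ 5.89933 = ZAR 35,748.77
ZAR 35,748.77 ÷ 0.243878 = INR 146,584.65
Profit = INR 146,584.65 − INR 145,000.00

Profit: INR 1,584.65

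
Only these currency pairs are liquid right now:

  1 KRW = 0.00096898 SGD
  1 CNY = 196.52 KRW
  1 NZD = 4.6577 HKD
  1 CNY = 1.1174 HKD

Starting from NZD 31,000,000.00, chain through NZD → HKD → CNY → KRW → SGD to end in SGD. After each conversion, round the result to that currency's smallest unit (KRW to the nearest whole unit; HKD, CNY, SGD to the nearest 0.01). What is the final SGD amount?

SGD 24,606,288.29

NZD 31,000,000.00 × 4.6577 = HKD 144,388,700.00
HKD 144,388,700.00 ÷ 1.1174 = CNY 129,218,453.55
CNY 129,218,453.55 × 196.52 = KRW 25,394,010,492
KRW 25,394,010,492 × 0.00096898 = SGD 24,606,288.29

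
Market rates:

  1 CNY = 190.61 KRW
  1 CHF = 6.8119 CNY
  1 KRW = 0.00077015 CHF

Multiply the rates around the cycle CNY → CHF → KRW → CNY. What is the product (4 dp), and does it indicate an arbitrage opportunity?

Around CNY → CHF → KRW → CNY: 1 ÷ 6.8119 ÷ 0.00077015 ÷ 190.61 = 1.000025
Product ≈ 1 (deviation 0.002%, within rounding noise).

1.0000 (no arbitrage)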